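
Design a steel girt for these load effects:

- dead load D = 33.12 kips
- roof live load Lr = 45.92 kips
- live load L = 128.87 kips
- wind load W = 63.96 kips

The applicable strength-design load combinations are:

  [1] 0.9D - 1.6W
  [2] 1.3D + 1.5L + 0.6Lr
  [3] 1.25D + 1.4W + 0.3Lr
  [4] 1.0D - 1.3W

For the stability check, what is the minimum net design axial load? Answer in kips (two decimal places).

-72.53 kips

[1] 0.9(33.12) - 1.6(63.96) = -72.53
[2] 1.3(33.12) + 1.5(128.87) + 0.6(45.92) = 263.91
[3] 1.25(33.12) + 1.4(63.96) + 0.3(45.92) = 144.72
[4] 1.0(33.12) - 1.3(63.96) = -50.03
Combination 1 gives the minimum: -72.53 kips.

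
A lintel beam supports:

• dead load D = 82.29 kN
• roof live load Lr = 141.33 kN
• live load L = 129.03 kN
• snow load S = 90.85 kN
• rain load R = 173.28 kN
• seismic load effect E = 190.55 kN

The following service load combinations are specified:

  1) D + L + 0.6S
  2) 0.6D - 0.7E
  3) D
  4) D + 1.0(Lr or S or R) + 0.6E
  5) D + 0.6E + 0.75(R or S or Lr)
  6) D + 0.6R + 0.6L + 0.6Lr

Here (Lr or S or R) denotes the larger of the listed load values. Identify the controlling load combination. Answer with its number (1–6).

Combination 4

(Lr or S or R) → R = 173.28 kN; (R or S or Lr) → R = 173.28 kN.
1) 1.0(82.29) + 1.0(129.03) + 0.6(90.85) = 82.29 + 129.03 + 54.51 = 265.83
2) 0.6(82.29) - 0.7(190.55) = -84.01
3) 1.0(82.29) = 82.29
4) 1.0(82.29) + 1.0(173.28) + 0.6(190.55) = 82.29 + 173.28 + 114.33 = 369.90
5) 1.0(82.29) + 0.6(190.55) + 0.75(173.28) = 82.29 + 114.33 + 129.96 = 326.58
6) 1.0(82.29) + 0.6(173.28) + 0.6(129.03) + 0.6(141.33) = 348.47
The largest value is 369.90 kN from combination 4.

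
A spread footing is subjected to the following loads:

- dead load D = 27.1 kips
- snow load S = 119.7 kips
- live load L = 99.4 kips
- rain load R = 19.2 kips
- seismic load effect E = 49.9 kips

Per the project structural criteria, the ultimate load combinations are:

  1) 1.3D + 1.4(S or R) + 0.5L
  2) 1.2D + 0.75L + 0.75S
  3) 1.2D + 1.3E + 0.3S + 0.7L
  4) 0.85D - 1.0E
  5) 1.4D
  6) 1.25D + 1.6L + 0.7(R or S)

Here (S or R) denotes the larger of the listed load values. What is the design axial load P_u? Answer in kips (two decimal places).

(S or R) → S = 119.7 kips; (R or S) → S = 119.7 kips.
1) 1.3(27.1) + 1.4(119.7) + 0.5(99.4) = 252.51
2) 1.2(27.1) + 0.75(99.4) + 0.75(119.7) = 196.85
3) 1.2(27.1) + 1.3(49.9) + 0.3(119.7) + 0.7(99.4) = 202.88
4) 0.85(27.1) - 1.0(49.9) = -26.87
5) 1.4(27.1) = 37.94
6) 1.25(27.1) + 1.6(99.4) + 0.7(119.7) = 276.71
The controlling combination is 6, giving 276.71 kips.

276.71 kips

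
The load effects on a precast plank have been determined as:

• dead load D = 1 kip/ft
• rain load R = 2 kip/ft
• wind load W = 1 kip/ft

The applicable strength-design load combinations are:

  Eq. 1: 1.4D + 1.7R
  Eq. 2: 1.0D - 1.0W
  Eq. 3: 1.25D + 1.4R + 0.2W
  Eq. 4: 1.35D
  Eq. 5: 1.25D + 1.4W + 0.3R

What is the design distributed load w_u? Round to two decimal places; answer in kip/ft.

Eq. 1: 1.4(1) + 1.7(2) = 1.40 + 3.40 = 4.80
Eq. 2: 1.0(1) - 1.0(1) = 1.00 - 1.00 = 0.00
Eq. 3: 1.25(1) + 1.4(2) + 0.2(1) = 1.25 + 2.80 + 0.20 = 4.25
Eq. 4: 1.35(1) = 1.35
Eq. 5: 1.25(1) + 1.4(1) + 0.3(2) = 1.25 + 1.40 + 0.60 = 3.25
Combination 1 governs: w_u = 4.80 kip/ft.

4.80 kip/ft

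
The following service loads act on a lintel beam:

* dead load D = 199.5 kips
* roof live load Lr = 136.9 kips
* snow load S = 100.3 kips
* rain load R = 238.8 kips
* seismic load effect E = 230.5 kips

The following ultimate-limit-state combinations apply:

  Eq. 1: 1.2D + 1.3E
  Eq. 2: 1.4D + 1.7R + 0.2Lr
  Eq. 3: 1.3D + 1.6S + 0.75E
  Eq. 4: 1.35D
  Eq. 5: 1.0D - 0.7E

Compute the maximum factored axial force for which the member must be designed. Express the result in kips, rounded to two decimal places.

Eq. 1: 1.2(199.5) + 1.3(230.5) = 539.05
Eq. 2: 1.4(199.5) + 1.7(238.8) + 0.2(136.9) = 712.64
Eq. 3: 1.3(199.5) + 1.6(100.3) + 0.75(230.5) = 592.71
Eq. 4: 1.35(199.5) = 269.33
Eq. 5: 1.0(199.5) - 0.7(230.5) = 38.15
Maximum is from combination 2.

712.64 kips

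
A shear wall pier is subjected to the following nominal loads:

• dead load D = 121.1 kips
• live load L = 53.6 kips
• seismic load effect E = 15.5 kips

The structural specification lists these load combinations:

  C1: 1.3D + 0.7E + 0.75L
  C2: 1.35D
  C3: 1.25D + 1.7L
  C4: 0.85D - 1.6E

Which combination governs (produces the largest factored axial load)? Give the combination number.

Combination 3

C1: 1.3(121.1) + 0.7(15.5) + 0.75(53.6) = 157.4 + 10.9 + 40.2 = 208.5
C2: 1.35(121.1) = 163.5
C3: 1.25(121.1) + 1.7(53.6) = 151.4 + 91.1 = 242.5
C4: 0.85(121.1) - 1.6(15.5) = 102.9 - 24.8 = 78.1
The largest value is 242.5 kips from combination 3.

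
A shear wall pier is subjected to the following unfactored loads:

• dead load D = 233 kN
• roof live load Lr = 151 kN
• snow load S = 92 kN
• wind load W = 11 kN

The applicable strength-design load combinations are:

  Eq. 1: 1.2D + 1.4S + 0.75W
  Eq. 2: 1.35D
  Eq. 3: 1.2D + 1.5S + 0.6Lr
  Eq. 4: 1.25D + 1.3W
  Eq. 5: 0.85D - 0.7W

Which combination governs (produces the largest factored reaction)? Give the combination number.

Combination 3

Eq. 1: 1.2(233) + 1.4(92) + 0.75(11) = 279.60 + 128.80 + 8.25 = 416.65
Eq. 2: 1.35(233) = 314.55
Eq. 3: 1.2(233) + 1.5(92) + 0.6(151) = 279.60 + 138.00 + 90.60 = 508.20
Eq. 4: 1.25(233) + 1.3(11) = 291.25 + 14.30 = 305.55
Eq. 5: 0.85(233) - 0.7(11) = 198.05 - 7.70 = 190.35
The largest value is 508.20 kN from combination 3.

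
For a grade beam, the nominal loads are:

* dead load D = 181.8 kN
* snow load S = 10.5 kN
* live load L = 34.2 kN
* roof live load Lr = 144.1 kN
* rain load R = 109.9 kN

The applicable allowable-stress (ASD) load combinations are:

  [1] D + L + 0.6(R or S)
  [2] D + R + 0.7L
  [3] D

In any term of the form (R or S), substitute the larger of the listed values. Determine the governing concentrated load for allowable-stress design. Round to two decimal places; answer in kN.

315.64 kN

(R or S) → R = 109.9 kN.
[1] 1.0(181.8) + 1.0(34.2) + 0.6(109.9) = 281.94
[2] 1.0(181.8) + 1.0(109.9) + 0.7(34.2) = 315.64
[3] 1.0(181.8) = 181.80
Combination 2 governs: P = 315.64 kN.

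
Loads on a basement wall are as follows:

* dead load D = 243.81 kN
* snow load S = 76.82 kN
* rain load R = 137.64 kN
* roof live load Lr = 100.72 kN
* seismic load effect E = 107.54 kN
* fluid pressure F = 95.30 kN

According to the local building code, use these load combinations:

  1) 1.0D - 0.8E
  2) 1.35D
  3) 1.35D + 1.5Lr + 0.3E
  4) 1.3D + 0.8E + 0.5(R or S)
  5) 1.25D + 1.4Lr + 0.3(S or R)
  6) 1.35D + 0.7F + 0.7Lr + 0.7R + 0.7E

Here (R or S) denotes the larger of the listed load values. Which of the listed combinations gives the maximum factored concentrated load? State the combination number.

(R or S) → R = 137.64 kN; (S or R) → R = 137.64 kN.
1) 1.0(243.81) - 0.8(107.54) = 243.81 - 86.03 = 157.78
2) 1.35(243.81) = 329.14
3) 1.35(243.81) + 1.5(100.72) + 0.3(107.54) = 512.49
4) 1.3(243.81) + 0.8(107.54) + 0.5(137.64) = 471.81
5) 1.25(243.81) + 1.4(100.72) + 0.3(137.64) = 304.76 + 141.01 + 41.29 = 487.06
6) 1.35(243.81) + 0.7(95.30) + 0.7(100.72) + 0.7(137.64) + 0.7(107.54) = 329.14 + 66.71 + 70.50 + 96.35 + 75.28 = 637.98
The largest value is 637.98 kN from combination 6.

Combination 6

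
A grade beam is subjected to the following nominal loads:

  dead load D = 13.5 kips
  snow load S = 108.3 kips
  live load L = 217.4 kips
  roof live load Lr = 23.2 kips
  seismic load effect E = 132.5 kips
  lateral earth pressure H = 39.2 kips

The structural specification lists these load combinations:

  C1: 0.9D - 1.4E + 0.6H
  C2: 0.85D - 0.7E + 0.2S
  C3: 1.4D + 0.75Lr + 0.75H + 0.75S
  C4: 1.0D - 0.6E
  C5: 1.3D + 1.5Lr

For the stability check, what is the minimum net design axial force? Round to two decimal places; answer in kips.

C1: 0.9(13.5) - 1.4(132.5) + 0.6(39.2) = -149.83
C2: 0.85(13.5) - 0.7(132.5) + 0.2(108.3) = -59.62
C3: 1.4(13.5) + 0.75(23.2) + 0.75(39.2) + 0.75(108.3) = 146.93
C4: 1.0(13.5) - 0.6(132.5) = -66.00
C5: 1.3(13.5) + 1.5(23.2) = 52.35
Combination 1 gives the minimum: -149.83 kips.

-149.83 kips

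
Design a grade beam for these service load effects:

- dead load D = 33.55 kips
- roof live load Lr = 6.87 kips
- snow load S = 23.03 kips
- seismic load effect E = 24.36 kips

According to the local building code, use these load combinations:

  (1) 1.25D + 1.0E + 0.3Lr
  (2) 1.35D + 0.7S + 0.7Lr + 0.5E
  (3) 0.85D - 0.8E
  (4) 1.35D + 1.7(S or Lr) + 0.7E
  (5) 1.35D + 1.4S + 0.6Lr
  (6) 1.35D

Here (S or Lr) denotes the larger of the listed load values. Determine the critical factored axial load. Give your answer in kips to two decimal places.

(S or Lr) → S = 23.03 kips.
(1) 1.25(33.55) + 1.0(24.36) + 0.3(6.87) = 68.36
(2) 1.35(33.55) + 0.7(23.03) + 0.7(6.87) + 0.5(24.36) = 78.40
(3) 0.85(33.55) - 0.8(24.36) = 9.03
(4) 1.35(33.55) + 1.7(23.03) + 0.7(24.36) = 101.50
(5) 1.35(33.55) + 1.4(23.03) + 0.6(6.87) = 81.66
(6) 1.35(33.55) = 45.29
Combination 4 governs: P_u = 101.50 kips.

101.50 kips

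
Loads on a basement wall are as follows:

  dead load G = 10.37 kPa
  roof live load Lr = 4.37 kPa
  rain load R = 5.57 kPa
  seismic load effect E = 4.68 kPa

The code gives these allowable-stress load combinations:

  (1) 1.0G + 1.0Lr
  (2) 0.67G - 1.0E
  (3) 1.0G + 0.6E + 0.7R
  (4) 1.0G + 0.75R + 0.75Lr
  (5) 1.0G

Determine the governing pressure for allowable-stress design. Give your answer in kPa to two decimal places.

(1) 1.0(10.37) + 1.0(4.37) = 10.37 + 4.37 = 14.74
(2) 0.67(10.37) - 1.0(4.68) = 6.95 - 4.68 = 2.27
(3) 1.0(10.37) + 0.6(4.68) + 0.7(5.57) = 10.37 + 2.81 + 3.90 = 17.08
(4) 1.0(10.37) + 0.75(5.57) + 0.75(4.37) = 10.37 + 4.18 + 3.28 = 17.83
(5) 1.0(10.37) = 10.37
Combination 4 governs: p = 17.83 kPa.

17.83 kPa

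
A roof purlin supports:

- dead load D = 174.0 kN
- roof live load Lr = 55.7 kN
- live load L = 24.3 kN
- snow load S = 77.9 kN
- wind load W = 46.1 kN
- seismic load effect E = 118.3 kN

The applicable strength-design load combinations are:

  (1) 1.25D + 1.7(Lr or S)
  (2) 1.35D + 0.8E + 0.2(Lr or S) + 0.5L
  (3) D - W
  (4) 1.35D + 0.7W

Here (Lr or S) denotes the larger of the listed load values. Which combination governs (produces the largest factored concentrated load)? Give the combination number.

(Lr or S) → S = 77.9 kN.
(1) 1.25(174.0) + 1.7(77.9) = 217.5 + 132.4 = 349.9
(2) 1.35(174.0) + 0.8(118.3) + 0.2(77.9) + 0.5(24.3) = 234.9 + 94.6 + 15.6 + 12.2 = 357.3
(3) 1.0(174.0) - 1.0(46.1) = 174.0 - 46.1 = 127.9
(4) 1.35(174.0) + 0.7(46.1) = 234.9 + 32.3 = 267.2
The largest value is 357.3 kN from combination 2.

Combination 2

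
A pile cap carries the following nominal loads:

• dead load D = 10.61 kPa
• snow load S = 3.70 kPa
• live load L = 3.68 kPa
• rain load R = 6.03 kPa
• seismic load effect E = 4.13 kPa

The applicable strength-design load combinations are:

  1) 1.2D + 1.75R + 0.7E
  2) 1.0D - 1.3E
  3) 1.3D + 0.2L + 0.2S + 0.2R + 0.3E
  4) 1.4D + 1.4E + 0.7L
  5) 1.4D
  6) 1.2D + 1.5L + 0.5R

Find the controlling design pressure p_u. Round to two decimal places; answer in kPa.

1) 1.2(10.61) + 1.75(6.03) + 0.7(4.13) = 26.18
2) 1.0(10.61) - 1.3(4.13) = 10.61 - 5.37 = 5.24
3) 1.3(10.61) + 0.2(3.68) + 0.2(3.70) + 0.2(6.03) + 0.3(4.13) = 17.71
4) 1.4(10.61) + 1.4(4.13) + 0.7(3.68) = 14.85 + 5.78 + 2.58 = 23.21
5) 1.4(10.61) = 14.85
6) 1.2(10.61) + 1.5(3.68) + 0.5(6.03) = 12.73 + 5.52 + 3.02 = 21.27
Maximum is from combination 1.

26.18 kPa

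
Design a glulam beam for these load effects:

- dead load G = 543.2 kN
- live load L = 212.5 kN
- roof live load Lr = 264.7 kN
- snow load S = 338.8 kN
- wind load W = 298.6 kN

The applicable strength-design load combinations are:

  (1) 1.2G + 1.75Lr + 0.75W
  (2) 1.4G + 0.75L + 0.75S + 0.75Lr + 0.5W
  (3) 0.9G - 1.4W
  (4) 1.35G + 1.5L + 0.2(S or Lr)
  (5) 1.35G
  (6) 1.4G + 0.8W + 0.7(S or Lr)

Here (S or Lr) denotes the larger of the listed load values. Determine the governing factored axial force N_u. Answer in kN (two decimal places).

1521.78 kN

(S or Lr) → S = 338.8 kN.
(1) 1.2(543.2) + 1.75(264.7) + 0.75(298.6) = 1339.02
(2) 1.4(543.2) + 0.75(212.5) + 0.75(338.8) + 0.75(264.7) + 0.5(298.6) = 1521.78
(3) 0.9(543.2) - 1.4(298.6) = 70.84
(4) 1.35(543.2) + 1.5(212.5) + 0.2(338.8) = 1119.83
(5) 1.35(543.2) = 733.32
(6) 1.4(543.2) + 0.8(298.6) + 0.7(338.8) = 1236.52
The controlling combination is 2, giving 1521.78 kN.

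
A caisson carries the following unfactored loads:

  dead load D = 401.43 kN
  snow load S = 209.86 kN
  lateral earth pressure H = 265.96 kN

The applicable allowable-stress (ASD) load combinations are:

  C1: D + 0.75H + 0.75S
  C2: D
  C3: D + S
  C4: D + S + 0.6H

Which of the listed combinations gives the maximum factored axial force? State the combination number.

C1: 1.0(401.43) + 0.75(265.96) + 0.75(209.86) = 758.30
C2: 1.0(401.43) = 401.43
C3: 1.0(401.43) + 1.0(209.86) = 611.29
C4: 1.0(401.43) + 1.0(209.86) + 0.6(265.96) = 770.87
The largest value is 770.87 kN from combination 4.

Combination 4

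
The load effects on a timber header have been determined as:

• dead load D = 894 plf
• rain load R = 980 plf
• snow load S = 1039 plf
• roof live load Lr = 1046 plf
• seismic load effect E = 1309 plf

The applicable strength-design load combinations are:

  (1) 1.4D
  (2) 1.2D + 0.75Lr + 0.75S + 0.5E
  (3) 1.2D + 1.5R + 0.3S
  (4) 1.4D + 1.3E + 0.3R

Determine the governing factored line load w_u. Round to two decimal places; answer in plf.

3291.05 plf

(1) 1.4(894) = 1251.60
(2) 1.2(894) + 0.75(1046) + 0.75(1039) + 0.5(1309) = 1072.80 + 784.50 + 779.25 + 654.50 = 3291.05
(3) 1.2(894) + 1.5(980) + 0.3(1039) = 1072.80 + 1470.00 + 311.70 = 2854.50
(4) 1.4(894) + 1.3(1309) + 0.3(980) = 1251.60 + 1701.70 + 294.00 = 3247.30
The controlling combination is 2, giving 3291.05 plf.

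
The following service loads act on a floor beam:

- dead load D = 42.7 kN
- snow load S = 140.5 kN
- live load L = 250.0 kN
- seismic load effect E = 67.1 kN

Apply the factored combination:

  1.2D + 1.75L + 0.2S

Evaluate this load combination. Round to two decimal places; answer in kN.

1.2(42.7) + 1.75(250.0) + 0.2(140.5) = 51.24 + 437.50 + 28.10 = 516.84
V_u = 516.84 kN.

516.84 kN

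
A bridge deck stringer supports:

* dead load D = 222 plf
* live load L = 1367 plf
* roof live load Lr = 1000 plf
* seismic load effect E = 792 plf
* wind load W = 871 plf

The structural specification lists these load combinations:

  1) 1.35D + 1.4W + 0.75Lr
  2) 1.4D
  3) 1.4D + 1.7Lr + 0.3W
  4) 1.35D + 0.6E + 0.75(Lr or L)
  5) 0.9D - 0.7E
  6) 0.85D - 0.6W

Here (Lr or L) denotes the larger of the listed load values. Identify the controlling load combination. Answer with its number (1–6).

(Lr or L) → L = 1367 plf.
1) 1.35(222) + 1.4(871) + 0.75(1000) = 299.7 + 1219.4 + 750.0 = 2269.1
2) 1.4(222) = 310.8
3) 1.4(222) + 1.7(1000) + 0.3(871) = 310.8 + 1700.0 + 261.3 = 2272.1
4) 1.35(222) + 0.6(792) + 0.75(1367) = 299.7 + 475.2 + 1025.3 = 1800.2
5) 0.9(222) - 0.7(792) = 199.8 - 554.4 = -354.6
6) 0.85(222) - 0.6(871) = 188.7 - 522.6 = -333.9
The largest value is 2272.1 plf from combination 3.

Combination 3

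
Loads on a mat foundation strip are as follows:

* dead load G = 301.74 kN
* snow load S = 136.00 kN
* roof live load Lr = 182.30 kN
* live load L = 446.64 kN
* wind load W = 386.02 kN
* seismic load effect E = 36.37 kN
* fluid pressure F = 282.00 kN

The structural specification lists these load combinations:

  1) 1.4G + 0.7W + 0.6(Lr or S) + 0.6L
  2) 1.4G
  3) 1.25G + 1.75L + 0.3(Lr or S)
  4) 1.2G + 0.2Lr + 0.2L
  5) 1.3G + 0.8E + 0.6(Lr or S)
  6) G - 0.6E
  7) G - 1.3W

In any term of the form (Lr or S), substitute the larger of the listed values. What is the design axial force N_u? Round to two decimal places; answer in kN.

1213.49 kN

(Lr or S) → Lr = 182.30 kN.
1) 1.4(301.74) + 0.7(386.02) + 0.6(182.30) + 0.6(446.64) = 422.44 + 270.21 + 109.38 + 267.98 = 1070.01
2) 1.4(301.74) = 422.44
3) 1.25(301.74) + 1.75(446.64) + 0.3(182.30) = 377.18 + 781.62 + 54.69 = 1213.49
4) 1.2(301.74) + 0.2(182.30) + 0.2(446.64) = 362.09 + 36.46 + 89.33 = 487.88
5) 1.3(301.74) + 0.8(36.37) + 0.6(182.30) = 392.26 + 29.10 + 109.38 = 530.74
6) 1.0(301.74) - 0.6(36.37) = 301.74 - 21.82 = 279.92
7) 1.0(301.74) - 1.3(386.02) = 301.74 - 501.83 = -200.09
The controlling combination is 3, giving 1213.49 kN.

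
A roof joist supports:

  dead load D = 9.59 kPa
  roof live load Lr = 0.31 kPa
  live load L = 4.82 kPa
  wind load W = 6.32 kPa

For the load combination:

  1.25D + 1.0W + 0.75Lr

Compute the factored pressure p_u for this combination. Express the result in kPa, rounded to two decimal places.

1.25(9.59) + 1.0(6.32) + 0.75(0.31) = 18.54
p_u = 18.54 kPa.

18.54 kPa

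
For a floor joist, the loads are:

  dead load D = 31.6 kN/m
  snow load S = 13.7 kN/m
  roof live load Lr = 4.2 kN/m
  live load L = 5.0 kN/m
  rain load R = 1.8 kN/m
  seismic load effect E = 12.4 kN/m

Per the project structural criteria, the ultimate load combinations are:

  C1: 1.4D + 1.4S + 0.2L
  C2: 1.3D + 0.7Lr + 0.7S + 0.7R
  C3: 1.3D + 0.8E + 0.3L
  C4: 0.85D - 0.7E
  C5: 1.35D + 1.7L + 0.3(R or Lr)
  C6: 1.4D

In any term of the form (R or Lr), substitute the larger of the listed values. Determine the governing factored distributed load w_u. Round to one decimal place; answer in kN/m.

64.4 kN/m

(R or Lr) → Lr = 4.2 kN/m.
C1: 1.4(31.6) + 1.4(13.7) + 0.2(5.0) = 44.2 + 19.2 + 1.0 = 64.4
C2: 1.3(31.6) + 0.7(4.2) + 0.7(13.7) + 0.7(1.8) = 41.1 + 2.9 + 9.6 + 1.3 = 54.9
C3: 1.3(31.6) + 0.8(12.4) + 0.3(5.0) = 41.1 + 9.9 + 1.5 = 52.5
C4: 0.85(31.6) - 0.7(12.4) = 26.9 - 8.7 = 18.2
C5: 1.35(31.6) + 1.7(5.0) + 0.3(4.2) = 52.4
C6: 1.4(31.6) = 44.2
Combination 1 governs: w_u = 64.4 kN/m.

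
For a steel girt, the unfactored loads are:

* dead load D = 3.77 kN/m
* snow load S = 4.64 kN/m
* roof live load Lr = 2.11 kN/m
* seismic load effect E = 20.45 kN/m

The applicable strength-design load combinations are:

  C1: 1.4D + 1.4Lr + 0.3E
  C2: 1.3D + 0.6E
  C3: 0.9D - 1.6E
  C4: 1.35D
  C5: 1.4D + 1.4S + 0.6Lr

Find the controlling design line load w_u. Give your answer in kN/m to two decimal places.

C1: 1.4(3.77) + 1.4(2.11) + 0.3(20.45) = 14.37
C2: 1.3(3.77) + 0.6(20.45) = 17.17
C3: 0.9(3.77) - 1.6(20.45) = -29.33
C4: 1.35(3.77) = 5.09
C5: 1.4(3.77) + 1.4(4.64) + 0.6(2.11) = 13.04
Combination 2 governs: w_u = 17.17 kN/m.

17.17 kN/m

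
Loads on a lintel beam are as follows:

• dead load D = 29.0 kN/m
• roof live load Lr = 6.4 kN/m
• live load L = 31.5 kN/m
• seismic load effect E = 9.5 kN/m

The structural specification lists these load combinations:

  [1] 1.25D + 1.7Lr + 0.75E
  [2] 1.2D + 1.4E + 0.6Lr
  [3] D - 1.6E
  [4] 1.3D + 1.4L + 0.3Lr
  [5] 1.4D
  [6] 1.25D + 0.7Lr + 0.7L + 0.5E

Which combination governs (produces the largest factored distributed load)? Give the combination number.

[1] 1.25(29.0) + 1.7(6.4) + 0.75(9.5) = 54.26
[2] 1.2(29.0) + 1.4(9.5) + 0.6(6.4) = 51.94
[3] 1.0(29.0) - 1.6(9.5) = 13.80
[4] 1.3(29.0) + 1.4(31.5) + 0.3(6.4) = 83.72
[5] 1.4(29.0) = 40.60
[6] 1.25(29.0) + 0.7(6.4) + 0.7(31.5) + 0.5(9.5) = 67.53
The largest value is 83.72 kN/m from combination 4.

Combination 4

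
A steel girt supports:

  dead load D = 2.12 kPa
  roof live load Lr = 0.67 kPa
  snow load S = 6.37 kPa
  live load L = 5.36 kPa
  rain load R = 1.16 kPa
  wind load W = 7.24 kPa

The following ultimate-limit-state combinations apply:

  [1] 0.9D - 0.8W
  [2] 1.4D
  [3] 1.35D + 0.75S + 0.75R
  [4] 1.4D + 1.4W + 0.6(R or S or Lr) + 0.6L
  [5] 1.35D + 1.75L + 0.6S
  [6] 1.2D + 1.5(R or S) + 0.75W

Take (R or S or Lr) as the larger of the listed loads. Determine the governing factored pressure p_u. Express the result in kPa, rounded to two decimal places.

(R or S or Lr) → S = 6.37 kPa; (R or S) → S = 6.37 kPa.
[1] 0.9(2.12) - 0.8(7.24) = 1.91 - 5.79 = -3.88
[2] 1.4(2.12) = 2.97
[3] 1.35(2.12) + 0.75(6.37) + 0.75(1.16) = 2.86 + 4.78 + 0.87 = 8.51
[4] 1.4(2.12) + 1.4(7.24) + 0.6(6.37) + 0.6(5.36) = 20.14
[5] 1.35(2.12) + 1.75(5.36) + 0.6(6.37) = 2.86 + 9.38 + 3.82 = 16.06
[6] 1.2(2.12) + 1.5(6.37) + 0.75(7.24) = 2.54 + 9.56 + 5.43 = 17.53
Combination 4 governs: p_u = 20.14 kPa.

20.14 kPa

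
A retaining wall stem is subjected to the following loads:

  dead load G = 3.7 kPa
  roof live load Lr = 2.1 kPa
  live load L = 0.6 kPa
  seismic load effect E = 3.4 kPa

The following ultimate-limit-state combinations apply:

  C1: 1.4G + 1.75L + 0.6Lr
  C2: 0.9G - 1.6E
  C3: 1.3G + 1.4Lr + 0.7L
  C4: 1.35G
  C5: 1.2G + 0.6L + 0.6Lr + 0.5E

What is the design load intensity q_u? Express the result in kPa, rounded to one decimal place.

C1: 1.4(3.7) + 1.75(0.6) + 0.6(2.1) = 7.5
C2: 0.9(3.7) - 1.6(3.4) = -2.1
C3: 1.3(3.7) + 1.4(2.1) + 0.7(0.6) = 8.2
C4: 1.35(3.7) = 5.0
C5: 1.2(3.7) + 0.6(0.6) + 0.6(2.1) + 0.5(3.4) = 7.8
Combination 3 governs: q_u = 8.2 kPa.

8.2 kPa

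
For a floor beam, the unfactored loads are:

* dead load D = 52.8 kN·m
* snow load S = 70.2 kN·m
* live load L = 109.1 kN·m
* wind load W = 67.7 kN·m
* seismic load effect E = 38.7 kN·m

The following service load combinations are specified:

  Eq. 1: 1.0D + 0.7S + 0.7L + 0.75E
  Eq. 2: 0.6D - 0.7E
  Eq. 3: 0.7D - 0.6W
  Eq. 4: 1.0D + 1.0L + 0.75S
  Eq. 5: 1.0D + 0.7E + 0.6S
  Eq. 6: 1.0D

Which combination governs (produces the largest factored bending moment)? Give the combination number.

Eq. 1: 1.0(52.8) + 0.7(70.2) + 0.7(109.1) + 0.75(38.7) = 52.8 + 49.1 + 76.4 + 29.0 = 207.3
Eq. 2: 0.6(52.8) - 0.7(38.7) = 31.7 - 27.1 = 4.6
Eq. 3: 0.7(52.8) - 0.6(67.7) = -3.7
Eq. 4: 1.0(52.8) + 1.0(109.1) + 0.75(70.2) = 52.8 + 109.1 + 52.7 = 214.6
Eq. 5: 1.0(52.8) + 0.7(38.7) + 0.6(70.2) = 52.8 + 27.1 + 42.1 = 122.0
Eq. 6: 1.0(52.8) = 52.8
The largest value is 214.6 kN·m from combination 4.

Combination 4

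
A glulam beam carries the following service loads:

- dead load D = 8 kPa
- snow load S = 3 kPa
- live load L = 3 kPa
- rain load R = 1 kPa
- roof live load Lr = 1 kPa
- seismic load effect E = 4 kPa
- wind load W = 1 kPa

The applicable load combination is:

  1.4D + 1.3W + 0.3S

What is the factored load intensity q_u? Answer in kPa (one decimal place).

1.4(8) + 1.3(1) + 0.3(3) = 11.2 + 1.3 + 0.9 = 13.4
q_u = 13.4 kPa.

13.4 kPa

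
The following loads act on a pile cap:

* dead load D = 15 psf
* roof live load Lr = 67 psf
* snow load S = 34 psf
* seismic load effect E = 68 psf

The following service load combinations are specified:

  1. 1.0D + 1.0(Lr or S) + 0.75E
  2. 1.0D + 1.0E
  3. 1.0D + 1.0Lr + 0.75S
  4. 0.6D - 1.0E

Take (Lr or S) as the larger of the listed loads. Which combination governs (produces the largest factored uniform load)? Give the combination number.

(Lr or S) → Lr = 67 psf.
1. 1.0(15) + 1.0(67) + 0.75(68) = 133.00
2. 1.0(15) + 1.0(68) = 83.00
3. 1.0(15) + 1.0(67) + 0.75(34) = 107.50
4. 0.6(15) - 1.0(68) = -59.00
The largest value is 133.00 psf from combination 1.

Combination 1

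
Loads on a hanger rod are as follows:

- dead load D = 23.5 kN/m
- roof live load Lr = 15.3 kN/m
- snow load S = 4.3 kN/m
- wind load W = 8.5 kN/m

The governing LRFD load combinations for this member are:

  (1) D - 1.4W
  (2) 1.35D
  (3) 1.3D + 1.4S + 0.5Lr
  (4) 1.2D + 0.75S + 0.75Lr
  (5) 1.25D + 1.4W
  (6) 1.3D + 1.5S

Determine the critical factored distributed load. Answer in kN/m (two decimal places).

(1) 1.0(23.5) - 1.4(8.5) = 11.60
(2) 1.35(23.5) = 31.73
(3) 1.3(23.5) + 1.4(4.3) + 0.5(15.3) = 44.22
(4) 1.2(23.5) + 0.75(4.3) + 0.75(15.3) = 42.90
(5) 1.25(23.5) + 1.4(8.5) = 41.28
(6) 1.3(23.5) + 1.5(4.3) = 37.00
Combination 3 governs: w_u = 44.22 kN/m.

44.22 kN/m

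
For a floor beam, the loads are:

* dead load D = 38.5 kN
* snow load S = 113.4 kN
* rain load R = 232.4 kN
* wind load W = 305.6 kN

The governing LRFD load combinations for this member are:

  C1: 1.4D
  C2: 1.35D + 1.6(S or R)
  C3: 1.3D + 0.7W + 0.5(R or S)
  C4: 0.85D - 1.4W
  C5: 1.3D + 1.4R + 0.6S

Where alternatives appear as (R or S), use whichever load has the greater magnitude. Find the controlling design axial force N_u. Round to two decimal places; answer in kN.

443.45 kN

(S or R) → R = 232.4 kN; (R or S) → R = 232.4 kN.
C1: 1.4(38.5) = 53.90
C2: 1.35(38.5) + 1.6(232.4) = 423.82
C3: 1.3(38.5) + 0.7(305.6) + 0.5(232.4) = 380.17
C4: 0.85(38.5) - 1.4(305.6) = -395.12
C5: 1.3(38.5) + 1.4(232.4) + 0.6(113.4) = 443.45
Maximum is from combination 5.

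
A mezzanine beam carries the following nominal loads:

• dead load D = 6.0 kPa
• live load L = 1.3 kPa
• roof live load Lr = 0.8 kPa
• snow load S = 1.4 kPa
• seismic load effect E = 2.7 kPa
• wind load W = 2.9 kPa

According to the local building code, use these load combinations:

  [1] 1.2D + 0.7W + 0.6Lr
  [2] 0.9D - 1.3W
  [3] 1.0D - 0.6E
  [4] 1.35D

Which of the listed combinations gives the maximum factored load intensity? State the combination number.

[1] 1.2(6.0) + 0.7(2.9) + 0.6(0.8) = 7.2 + 2.0 + 0.5 = 9.7
[2] 0.9(6.0) - 1.3(2.9) = 5.4 - 3.8 = 1.6
[3] 1.0(6.0) - 0.6(2.7) = 6.0 - 1.6 = 4.4
[4] 1.35(6.0) = 8.1
The largest value is 9.7 kPa from combination 1.

Combination 1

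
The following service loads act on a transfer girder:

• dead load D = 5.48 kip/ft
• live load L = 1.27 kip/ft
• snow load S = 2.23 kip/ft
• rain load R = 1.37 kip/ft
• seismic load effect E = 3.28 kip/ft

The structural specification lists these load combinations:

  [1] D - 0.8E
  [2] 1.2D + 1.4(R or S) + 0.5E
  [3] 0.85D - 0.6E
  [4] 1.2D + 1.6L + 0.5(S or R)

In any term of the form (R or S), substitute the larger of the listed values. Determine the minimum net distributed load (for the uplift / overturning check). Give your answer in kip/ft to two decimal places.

(R or S) → S = 2.23 kip/ft; (S or R) → S = 2.23 kip/ft.
[1] 1.0(5.48) - 0.8(3.28) = 2.86
[2] 1.2(5.48) + 1.4(2.23) + 0.5(3.28) = 11.34
[3] 0.85(5.48) - 0.6(3.28) = 2.69
[4] 1.2(5.48) + 1.6(1.27) + 0.5(2.23) = 9.72
Combination 3 gives the minimum: 2.69 kip/ft.

2.69 kip/ft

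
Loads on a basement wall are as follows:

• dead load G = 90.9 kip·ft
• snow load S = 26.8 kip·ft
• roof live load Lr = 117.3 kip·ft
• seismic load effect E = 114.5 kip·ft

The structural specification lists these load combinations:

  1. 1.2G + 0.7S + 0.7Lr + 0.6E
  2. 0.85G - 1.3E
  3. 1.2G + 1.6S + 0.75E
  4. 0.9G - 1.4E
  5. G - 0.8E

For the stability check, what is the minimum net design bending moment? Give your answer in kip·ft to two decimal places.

1. 1.2(90.9) + 0.7(26.8) + 0.7(117.3) + 0.6(114.5) = 109.08 + 18.76 + 82.11 + 68.70 = 278.65
2. 0.85(90.9) - 1.3(114.5) = -71.59
3. 1.2(90.9) + 1.6(26.8) + 0.75(114.5) = 109.08 + 42.88 + 85.88 = 237.84
4. 0.9(90.9) - 1.4(114.5) = 81.81 - 160.30 = -78.49
5. 1.0(90.9) - 0.8(114.5) = 90.90 - 91.60 = -0.70
Combination 4 gives the minimum: -78.49 kip·ft.

-78.49 kip·ft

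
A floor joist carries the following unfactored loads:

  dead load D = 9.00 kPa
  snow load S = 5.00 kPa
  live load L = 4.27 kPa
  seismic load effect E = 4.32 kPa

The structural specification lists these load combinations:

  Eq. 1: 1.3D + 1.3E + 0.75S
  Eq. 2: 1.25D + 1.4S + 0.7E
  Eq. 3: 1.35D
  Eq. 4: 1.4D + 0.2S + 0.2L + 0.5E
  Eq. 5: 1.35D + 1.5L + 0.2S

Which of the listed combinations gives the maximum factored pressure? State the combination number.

Combination 2

Eq. 1: 1.3(9.00) + 1.3(4.32) + 0.75(5.00) = 11.70 + 5.62 + 3.75 = 21.07
Eq. 2: 1.25(9.00) + 1.4(5.00) + 0.7(4.32) = 11.25 + 7.00 + 3.02 = 21.27
Eq. 3: 1.35(9.00) = 12.15
Eq. 4: 1.4(9.00) + 0.2(5.00) + 0.2(4.27) + 0.5(4.32) = 12.60 + 1.00 + 0.85 + 2.16 = 16.61
Eq. 5: 1.35(9.00) + 1.5(4.27) + 0.2(5.00) = 12.15 + 6.41 + 1.00 = 19.56
The largest value is 21.27 kPa from combination 2.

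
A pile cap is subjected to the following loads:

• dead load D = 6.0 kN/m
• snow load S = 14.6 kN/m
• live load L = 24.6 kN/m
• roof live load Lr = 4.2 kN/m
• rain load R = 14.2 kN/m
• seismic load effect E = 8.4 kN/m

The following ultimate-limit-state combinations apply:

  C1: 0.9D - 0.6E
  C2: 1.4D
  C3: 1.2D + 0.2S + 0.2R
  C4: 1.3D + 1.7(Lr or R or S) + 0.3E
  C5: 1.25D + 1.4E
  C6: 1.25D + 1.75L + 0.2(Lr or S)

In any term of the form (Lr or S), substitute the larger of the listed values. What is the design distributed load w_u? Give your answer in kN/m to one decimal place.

(Lr or R or S) → S = 14.6 kN/m; (Lr or S) → S = 14.6 kN/m.
C1: 0.9(6.0) - 0.6(8.4) = 5.4 - 5.0 = 0.4
C2: 1.4(6.0) = 8.4
C3: 1.2(6.0) + 0.2(14.6) + 0.2(14.2) = 13.0
C4: 1.3(6.0) + 1.7(14.6) + 0.3(8.4) = 7.8 + 24.8 + 2.5 = 35.1
C5: 1.25(6.0) + 1.4(8.4) = 7.5 + 11.8 = 19.3
C6: 1.25(6.0) + 1.75(24.6) + 0.2(14.6) = 7.5 + 43.1 + 2.9 = 53.5
The controlling combination is 6, giving 53.5 kN/m.

53.5 kN/m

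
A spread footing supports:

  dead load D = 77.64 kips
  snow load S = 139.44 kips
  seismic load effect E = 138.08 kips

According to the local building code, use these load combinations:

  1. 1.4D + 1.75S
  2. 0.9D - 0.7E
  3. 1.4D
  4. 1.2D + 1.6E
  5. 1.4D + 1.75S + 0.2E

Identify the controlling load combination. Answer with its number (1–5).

1. 1.4(77.64) + 1.75(139.44) = 352.72
2. 0.9(77.64) - 0.7(138.08) = -26.78
3. 1.4(77.64) = 108.70
4. 1.2(77.64) + 1.6(138.08) = 314.10
5. 1.4(77.64) + 1.75(139.44) + 0.2(138.08) = 380.33
The largest value is 380.33 kips from combination 5.

Combination 5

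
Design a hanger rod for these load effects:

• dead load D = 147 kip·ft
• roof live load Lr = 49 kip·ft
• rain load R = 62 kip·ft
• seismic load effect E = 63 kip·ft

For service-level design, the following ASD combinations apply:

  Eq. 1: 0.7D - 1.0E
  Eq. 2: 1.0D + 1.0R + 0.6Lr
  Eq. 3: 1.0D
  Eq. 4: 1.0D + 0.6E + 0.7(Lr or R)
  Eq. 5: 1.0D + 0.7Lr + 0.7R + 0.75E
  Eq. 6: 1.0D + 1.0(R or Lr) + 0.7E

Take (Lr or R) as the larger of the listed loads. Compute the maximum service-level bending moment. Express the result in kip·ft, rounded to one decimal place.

(Lr or R) → R = 62 kip·ft; (R or Lr) → R = 62 kip·ft.
Eq. 1: 0.7(147) - 1.0(63) = 102.9 - 63.0 = 39.9
Eq. 2: 1.0(147) + 1.0(62) + 0.6(49) = 147.0 + 62.0 + 29.4 = 238.4
Eq. 3: 1.0(147) = 147.0
Eq. 4: 1.0(147) + 0.6(63) + 0.7(62) = 147.0 + 37.8 + 43.4 = 228.2
Eq. 5: 1.0(147) + 0.7(49) + 0.7(62) + 0.75(63) = 147.0 + 34.3 + 43.4 + 47.3 = 272.0
Eq. 6: 1.0(147) + 1.0(62) + 0.7(63) = 147.0 + 62.0 + 44.1 = 253.1
Maximum is from combination 5.

272.0 kip·ft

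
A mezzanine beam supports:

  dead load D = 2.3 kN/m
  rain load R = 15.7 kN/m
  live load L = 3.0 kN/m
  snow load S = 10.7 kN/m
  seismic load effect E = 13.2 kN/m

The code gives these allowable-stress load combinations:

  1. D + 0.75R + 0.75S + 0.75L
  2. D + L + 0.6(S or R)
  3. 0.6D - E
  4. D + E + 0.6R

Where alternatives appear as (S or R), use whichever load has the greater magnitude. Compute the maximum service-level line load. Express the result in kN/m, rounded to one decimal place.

24.9 kN/m

(S or R) → R = 15.7 kN/m.
1. 1.0(2.3) + 0.75(15.7) + 0.75(10.7) + 0.75(3.0) = 2.3 + 11.8 + 8.0 + 2.3 = 24.4
2. 1.0(2.3) + 1.0(3.0) + 0.6(15.7) = 2.3 + 3.0 + 9.4 = 14.7
3. 0.6(2.3) - 1.0(13.2) = 1.4 - 13.2 = -11.8
4. 1.0(2.3) + 1.0(13.2) + 0.6(15.7) = 2.3 + 13.2 + 9.4 = 24.9
Combination 4 governs: w = 24.9 kN/m.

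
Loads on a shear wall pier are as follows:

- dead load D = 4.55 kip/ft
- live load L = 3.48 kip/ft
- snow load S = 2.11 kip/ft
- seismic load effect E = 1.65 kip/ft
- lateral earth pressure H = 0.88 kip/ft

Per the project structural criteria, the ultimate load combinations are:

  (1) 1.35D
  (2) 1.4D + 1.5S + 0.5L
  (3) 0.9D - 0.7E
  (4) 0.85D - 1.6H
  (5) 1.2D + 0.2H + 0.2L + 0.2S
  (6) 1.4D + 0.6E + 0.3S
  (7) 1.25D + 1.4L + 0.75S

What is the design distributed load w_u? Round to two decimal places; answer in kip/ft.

(1) 1.35(4.55) = 6.14
(2) 1.4(4.55) + 1.5(2.11) + 0.5(3.48) = 11.28
(3) 0.9(4.55) - 0.7(1.65) = 2.94
(4) 0.85(4.55) - 1.6(0.88) = 2.46
(5) 1.2(4.55) + 0.2(0.88) + 0.2(3.48) + 0.2(2.11) = 6.75
(6) 1.4(4.55) + 0.6(1.65) + 0.3(2.11) = 7.99
(7) 1.25(4.55) + 1.4(3.48) + 0.75(2.11) = 12.14
Maximum is from combination 7.

12.14 kip/ft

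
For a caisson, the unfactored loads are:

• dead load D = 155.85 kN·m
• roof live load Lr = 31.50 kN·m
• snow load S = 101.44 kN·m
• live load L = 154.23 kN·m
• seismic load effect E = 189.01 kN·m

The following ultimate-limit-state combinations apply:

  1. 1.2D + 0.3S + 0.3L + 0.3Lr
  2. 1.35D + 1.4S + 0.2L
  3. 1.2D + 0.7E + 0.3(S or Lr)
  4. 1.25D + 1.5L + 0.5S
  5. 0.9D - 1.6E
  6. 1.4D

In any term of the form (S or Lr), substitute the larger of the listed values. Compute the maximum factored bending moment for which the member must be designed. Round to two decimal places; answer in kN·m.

(S or Lr) → S = 101.44 kN·m.
1. 1.2(155.85) + 0.3(101.44) + 0.3(154.23) + 0.3(31.50) = 187.02 + 30.43 + 46.27 + 9.45 = 273.17
2. 1.35(155.85) + 1.4(101.44) + 0.2(154.23) = 383.26
3. 1.2(155.85) + 0.7(189.01) + 0.3(101.44) = 187.02 + 132.31 + 30.43 = 349.76
4. 1.25(155.85) + 1.5(154.23) + 0.5(101.44) = 194.81 + 231.35 + 50.72 = 476.88
5. 0.9(155.85) - 1.6(189.01) = 140.27 - 302.42 = -162.15
6. 1.4(155.85) = 218.19
Combination 4 governs: M_u = 476.88 kN·m.

476.88 kN·m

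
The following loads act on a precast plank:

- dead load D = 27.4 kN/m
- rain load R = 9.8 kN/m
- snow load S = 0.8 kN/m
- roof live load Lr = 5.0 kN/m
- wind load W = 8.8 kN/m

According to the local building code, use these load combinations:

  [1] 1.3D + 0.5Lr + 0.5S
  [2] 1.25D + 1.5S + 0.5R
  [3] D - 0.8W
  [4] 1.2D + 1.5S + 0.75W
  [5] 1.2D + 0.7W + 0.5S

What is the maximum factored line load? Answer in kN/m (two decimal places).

40.68 kN/m

[1] 1.3(27.4) + 0.5(5.0) + 0.5(0.8) = 35.62 + 2.50 + 0.40 = 38.52
[2] 1.25(27.4) + 1.5(0.8) + 0.5(9.8) = 34.25 + 1.20 + 4.90 = 40.35
[3] 1.0(27.4) - 0.8(8.8) = 27.40 - 7.04 = 20.36
[4] 1.2(27.4) + 1.5(0.8) + 0.75(8.8) = 32.88 + 1.20 + 6.60 = 40.68
[5] 1.2(27.4) + 0.7(8.8) + 0.5(0.8) = 32.88 + 6.16 + 0.40 = 39.44
The controlling combination is 4, giving 40.68 kN/m.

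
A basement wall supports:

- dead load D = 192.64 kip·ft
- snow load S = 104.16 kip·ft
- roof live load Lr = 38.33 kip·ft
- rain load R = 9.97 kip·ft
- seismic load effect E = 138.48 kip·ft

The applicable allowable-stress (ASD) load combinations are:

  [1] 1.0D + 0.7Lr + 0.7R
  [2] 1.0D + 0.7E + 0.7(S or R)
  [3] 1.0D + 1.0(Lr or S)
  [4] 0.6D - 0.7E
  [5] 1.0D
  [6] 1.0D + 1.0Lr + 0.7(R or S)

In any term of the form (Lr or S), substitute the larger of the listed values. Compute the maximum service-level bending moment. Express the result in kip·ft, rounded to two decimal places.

362.49 kip·ft

(S or R) → S = 104.16 kip·ft; (Lr or S) → S = 104.16 kip·ft; (R or S) → S = 104.16 kip·ft.
[1] 1.0(192.64) + 0.7(38.33) + 0.7(9.97) = 226.45
[2] 1.0(192.64) + 0.7(138.48) + 0.7(104.16) = 362.49
[3] 1.0(192.64) + 1.0(104.16) = 296.80
[4] 0.6(192.64) - 0.7(138.48) = 18.65
[5] 1.0(192.64) = 192.64
[6] 1.0(192.64) + 1.0(38.33) + 0.7(104.16) = 303.88
The controlling combination is 2, giving 362.49 kip·ft.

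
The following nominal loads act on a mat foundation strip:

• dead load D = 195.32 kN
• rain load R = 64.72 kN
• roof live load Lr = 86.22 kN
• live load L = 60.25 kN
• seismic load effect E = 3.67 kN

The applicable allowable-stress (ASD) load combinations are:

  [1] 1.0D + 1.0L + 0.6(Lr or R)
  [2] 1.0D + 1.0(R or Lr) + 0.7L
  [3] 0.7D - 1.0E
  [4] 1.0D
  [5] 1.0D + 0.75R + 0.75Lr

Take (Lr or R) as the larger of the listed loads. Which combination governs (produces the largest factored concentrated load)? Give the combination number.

(Lr or R) → Lr = 86.22 kN; (R or Lr) → Lr = 86.22 kN.
[1] 1.0(195.32) + 1.0(60.25) + 0.6(86.22) = 195.32 + 60.25 + 51.73 = 307.30
[2] 1.0(195.32) + 1.0(86.22) + 0.7(60.25) = 195.32 + 86.22 + 42.18 = 323.72
[3] 0.7(195.32) - 1.0(3.67) = 136.72 - 3.67 = 133.05
[4] 1.0(195.32) = 195.32
[5] 1.0(195.32) + 0.75(64.72) + 0.75(86.22) = 195.32 + 48.54 + 64.67 = 308.53
The largest value is 323.72 kN from combination 2.

Combination 2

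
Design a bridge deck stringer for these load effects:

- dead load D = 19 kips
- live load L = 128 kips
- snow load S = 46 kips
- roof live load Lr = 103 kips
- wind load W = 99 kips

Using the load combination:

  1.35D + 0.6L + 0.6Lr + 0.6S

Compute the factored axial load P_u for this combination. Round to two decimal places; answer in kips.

1.35(19) + 0.6(128) + 0.6(103) + 0.6(46) = 25.65 + 76.80 + 61.80 + 27.60 = 191.85
P_u = 191.85 kips.

191.85 kips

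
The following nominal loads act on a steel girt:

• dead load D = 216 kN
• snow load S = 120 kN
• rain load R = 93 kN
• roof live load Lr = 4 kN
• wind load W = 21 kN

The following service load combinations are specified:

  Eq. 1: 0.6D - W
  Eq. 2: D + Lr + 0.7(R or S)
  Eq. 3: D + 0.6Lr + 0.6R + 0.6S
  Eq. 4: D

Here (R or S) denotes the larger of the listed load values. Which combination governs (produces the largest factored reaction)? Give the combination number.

(R or S) → S = 120 kN.
Eq. 1: 0.6(216) - 1.0(21) = 129.6 - 21.0 = 108.6
Eq. 2: 1.0(216) + 1.0(4) + 0.7(120) = 216.0 + 4.0 + 84.0 = 304.0
Eq. 3: 1.0(216) + 0.6(4) + 0.6(93) + 0.6(120) = 216.0 + 2.4 + 55.8 + 72.0 = 346.2
Eq. 4: 1.0(216) = 216.0
The largest value is 346.2 kN from combination 3.

Combination 3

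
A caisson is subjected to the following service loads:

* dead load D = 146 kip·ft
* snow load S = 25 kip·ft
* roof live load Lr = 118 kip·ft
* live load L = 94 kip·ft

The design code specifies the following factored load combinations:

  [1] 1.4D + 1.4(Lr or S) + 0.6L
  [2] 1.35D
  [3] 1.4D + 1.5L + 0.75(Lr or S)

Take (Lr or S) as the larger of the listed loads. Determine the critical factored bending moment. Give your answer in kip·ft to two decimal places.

433.90 kip·ft

(Lr or S) → Lr = 118 kip·ft.
[1] 1.4(146) + 1.4(118) + 0.6(94) = 204.40 + 165.20 + 56.40 = 426.00
[2] 1.35(146) = 197.10
[3] 1.4(146) + 1.5(94) + 0.75(118) = 204.40 + 141.00 + 88.50 = 433.90
Maximum is from combination 3.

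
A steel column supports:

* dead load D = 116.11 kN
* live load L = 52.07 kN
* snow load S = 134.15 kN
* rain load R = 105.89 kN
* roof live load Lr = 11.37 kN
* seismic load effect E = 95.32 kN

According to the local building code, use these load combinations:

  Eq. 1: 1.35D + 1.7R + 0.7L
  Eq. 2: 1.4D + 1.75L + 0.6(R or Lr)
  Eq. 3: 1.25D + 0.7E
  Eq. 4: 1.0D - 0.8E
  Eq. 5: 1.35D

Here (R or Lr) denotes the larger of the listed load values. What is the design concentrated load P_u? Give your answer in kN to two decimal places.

(R or Lr) → R = 105.89 kN.
Eq. 1: 1.35(116.11) + 1.7(105.89) + 0.7(52.07) = 156.75 + 180.01 + 36.45 = 373.21
Eq. 2: 1.4(116.11) + 1.75(52.07) + 0.6(105.89) = 317.21
Eq. 3: 1.25(116.11) + 0.7(95.32) = 145.14 + 66.72 = 211.86
Eq. 4: 1.0(116.11) - 0.8(95.32) = 116.11 - 76.26 = 39.85
Eq. 5: 1.35(116.11) = 156.75
The controlling combination is 1, giving 373.21 kN.

373.21 kN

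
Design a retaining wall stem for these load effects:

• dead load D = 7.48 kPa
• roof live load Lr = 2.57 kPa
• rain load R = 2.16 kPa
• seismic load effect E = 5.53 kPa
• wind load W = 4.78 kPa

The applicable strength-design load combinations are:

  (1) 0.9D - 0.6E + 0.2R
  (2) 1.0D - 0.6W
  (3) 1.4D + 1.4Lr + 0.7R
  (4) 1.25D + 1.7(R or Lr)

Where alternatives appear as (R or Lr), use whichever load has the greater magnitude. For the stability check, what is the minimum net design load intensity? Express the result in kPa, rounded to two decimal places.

(R or Lr) → Lr = 2.57 kPa.
(1) 0.9(7.48) - 0.6(5.53) + 0.2(2.16) = 3.85
(2) 1.0(7.48) - 0.6(4.78) = 7.48 - 2.87 = 4.61
(3) 1.4(7.48) + 1.4(2.57) + 0.7(2.16) = 10.47 + 3.60 + 1.51 = 15.58
(4) 1.25(7.48) + 1.7(2.57) = 9.35 + 4.37 = 13.72
Combination 1 gives the minimum: 3.85 kPa.

3.85 kPa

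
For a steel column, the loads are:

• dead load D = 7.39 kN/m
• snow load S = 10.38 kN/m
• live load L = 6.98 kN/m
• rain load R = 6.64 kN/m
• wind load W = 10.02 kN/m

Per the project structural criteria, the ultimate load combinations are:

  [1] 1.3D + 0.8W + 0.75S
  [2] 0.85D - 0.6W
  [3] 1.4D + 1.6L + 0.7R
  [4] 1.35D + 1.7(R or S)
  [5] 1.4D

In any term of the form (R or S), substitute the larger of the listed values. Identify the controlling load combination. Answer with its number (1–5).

Combination 4

(R or S) → S = 10.38 kN/m.
[1] 1.3(7.39) + 0.8(10.02) + 0.75(10.38) = 25.41
[2] 0.85(7.39) - 0.6(10.02) = 0.27
[3] 1.4(7.39) + 1.6(6.98) + 0.7(6.64) = 26.16
[4] 1.35(7.39) + 1.7(10.38) = 27.62
[5] 1.4(7.39) = 10.35
The largest value is 27.62 kN/m from combination 4.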